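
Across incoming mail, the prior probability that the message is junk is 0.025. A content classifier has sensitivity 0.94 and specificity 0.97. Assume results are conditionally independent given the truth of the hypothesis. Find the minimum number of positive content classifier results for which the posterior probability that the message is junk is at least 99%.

3

Prior odds: 0.025 ÷ 0.975 = 1/39.
False-positive rate = 1 − 0.97 = 0.03; likelihood ratio of a positive = 0.94/0.03 = 94/3.
Target posterior odds = 0.99/0.01 = 99.
Need (1/39) × (94/3)ⁿ ≥ 99, i.e. (94/3)ⁿ ≥ 3861.
(94/3)² = 8836/9 falls short of 3861 but (94/3)³ = 830584/27 reaches it, so n = 3.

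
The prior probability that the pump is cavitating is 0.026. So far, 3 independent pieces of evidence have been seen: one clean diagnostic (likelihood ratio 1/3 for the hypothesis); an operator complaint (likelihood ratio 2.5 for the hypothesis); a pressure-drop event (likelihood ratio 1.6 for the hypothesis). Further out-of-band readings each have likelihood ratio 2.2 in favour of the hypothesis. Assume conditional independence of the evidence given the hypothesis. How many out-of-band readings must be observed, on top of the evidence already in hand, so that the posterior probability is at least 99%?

11

Prior odds = 0.026/0.974 = 13/487.
Combined Bayes factor of the evidence already in hand = (1/3) × 2.5 × 1.6 = 4/3.
Odds after that evidence = (13/487) × 4/3 = 52/1461.
Target odds = 0.99/0.01 = 99.
Need 2.2ⁿ ≥ 99 ÷ (52/1461) = 144639/52.
2.2¹⁰ ≈2655.99 falls short of 144639/52 but 2.2¹¹ ≈5843.18 reaches it, so n = 11.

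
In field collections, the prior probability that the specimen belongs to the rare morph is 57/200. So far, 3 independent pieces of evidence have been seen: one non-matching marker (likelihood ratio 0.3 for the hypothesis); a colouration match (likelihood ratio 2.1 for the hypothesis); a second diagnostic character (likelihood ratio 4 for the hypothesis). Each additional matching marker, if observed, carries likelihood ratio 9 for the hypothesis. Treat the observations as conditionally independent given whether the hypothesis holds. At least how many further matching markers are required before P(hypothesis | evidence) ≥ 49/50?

2

Prior odds = 0.285/0.715 = 57/143.
Combined Bayes factor of the evidence already in hand = 0.3 × 2.1 × 4 = 2.52.
Odds after that evidence = (57/143) × 2.52 = 3591/3575.
Target odds = 0.98/0.02 = 49.
Need 9ⁿ ≥ 49 ÷ (3591/3575) = 25025/513.
9¹ = 9 falls short of 25025/513 but 9² = 81 reaches it, so n = 2.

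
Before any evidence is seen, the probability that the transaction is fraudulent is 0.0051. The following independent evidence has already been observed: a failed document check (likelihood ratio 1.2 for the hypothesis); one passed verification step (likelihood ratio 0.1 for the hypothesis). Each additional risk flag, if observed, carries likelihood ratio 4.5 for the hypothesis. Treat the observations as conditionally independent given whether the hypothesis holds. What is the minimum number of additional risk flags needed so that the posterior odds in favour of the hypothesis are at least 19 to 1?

Prior odds = 0.0051/0.9949 = 51/9949.
Combined Bayes factor of the evidence already in hand = 1.2 × 0.1 = 0.12.
Odds after that evidence = (51/9949) × 0.12 = 153/248725.
Target odds = 19.
Need 4.5ⁿ ≥ 19 ÷ (153/248725) = 4725775/153.
4.5⁶ = 8303.765625 falls short of 4725775/153 but 4.5⁷ = 4782969/128 reaches it, so n = 7.

7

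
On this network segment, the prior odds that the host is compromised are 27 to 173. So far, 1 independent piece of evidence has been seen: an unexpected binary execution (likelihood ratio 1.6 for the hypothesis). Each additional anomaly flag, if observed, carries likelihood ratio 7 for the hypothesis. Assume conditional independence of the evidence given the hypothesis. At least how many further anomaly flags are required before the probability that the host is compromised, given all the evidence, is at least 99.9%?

Prior odds = 27/173.
Bayes factor of the evidence already in hand = 1.6.
Odds after that evidence = (27/173) × 1.6 = 216/865.
Target odds = 0.999/0.001 = 999.
Need 7ⁿ ≥ 999 ÷ (216/865) = 4000.625.
7⁴ = 2401 falls short of 4000.625 but 7⁵ = 16807 reaches it, so n = 5.

5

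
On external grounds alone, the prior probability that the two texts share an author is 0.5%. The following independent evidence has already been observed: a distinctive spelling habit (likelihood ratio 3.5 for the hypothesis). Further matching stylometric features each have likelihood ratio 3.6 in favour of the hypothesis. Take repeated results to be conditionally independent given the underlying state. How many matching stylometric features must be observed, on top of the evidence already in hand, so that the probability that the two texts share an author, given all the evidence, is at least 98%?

Prior odds = 0.005/0.995 = 1/199.
Bayes factor of the evidence already in hand = 3.5.
Odds after that evidence = (1/199) × 3.5 = 7/398.
Target odds = 0.98/0.02 = 49.
Need 3.6ⁿ ≥ 49 ÷ (7/398) = 2786.
3.6⁶ = 34012224/15625 falls short of 2786 but 3.6⁷ = 612220032/78125 reaches it, so n = 7.

7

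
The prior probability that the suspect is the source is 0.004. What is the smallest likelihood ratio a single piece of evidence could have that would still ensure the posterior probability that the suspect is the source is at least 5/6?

1245

Prior odds = 0.004/0.996 = 1/249.
Target odds = (5/6)/(1/6) = 5.
Required Bayes factor = 5 ÷ (1/249) = 1245.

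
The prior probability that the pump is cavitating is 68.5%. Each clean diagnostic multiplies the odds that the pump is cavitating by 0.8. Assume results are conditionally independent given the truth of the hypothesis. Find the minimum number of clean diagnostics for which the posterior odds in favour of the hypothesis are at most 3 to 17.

12

Prior odds: 0.685 ÷ 0.315 = 137/63.
Likelihood ratio per clean diagnostic = 0.8.
Target odds = 3/17.
Require 0.8ⁿ ≤ 3/17 ÷ (137/63) = 189/2329.
0.8¹¹ = 4194304/48828125 is still above 189/2329 but 0.8¹² = 16777216/244140625 is at or below it, so n = 12.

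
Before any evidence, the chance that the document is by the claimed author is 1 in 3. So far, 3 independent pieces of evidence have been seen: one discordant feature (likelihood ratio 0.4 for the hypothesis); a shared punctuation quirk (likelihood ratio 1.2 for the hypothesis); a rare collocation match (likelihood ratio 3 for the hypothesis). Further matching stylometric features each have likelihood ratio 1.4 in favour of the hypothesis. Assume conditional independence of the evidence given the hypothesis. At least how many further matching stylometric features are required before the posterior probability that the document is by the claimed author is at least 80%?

6

Prior odds = (1/3)/(2/3) = 0.5.
Combined Bayes factor of the evidence already in hand = 0.4 × 1.2 × 3 = 1.44.
Odds after that evidence = 0.5 × 1.44 = 0.72.
Target odds = 0.8/0.2 = 4.
Need 1.4ⁿ ≥ 4 ÷ 0.72 = 50/9.
1.4⁵ = 5.37824 falls short of 50/9 but 1.4⁶ = 117649/15625 reaches it, so n = 6.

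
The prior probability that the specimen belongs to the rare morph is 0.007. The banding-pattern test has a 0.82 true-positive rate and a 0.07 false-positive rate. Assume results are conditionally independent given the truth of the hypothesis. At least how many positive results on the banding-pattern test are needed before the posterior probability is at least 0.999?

5

Prior odds: 0.007 ÷ 0.993 = 7/993.
Likelihood ratio of a positive result = 0.82/0.07 = 82/7.
Target posterior odds = 0.999/0.001 = 999.
Require (82/7)ⁿ ≥ 999 ÷ (7/993) = 992007/7.
(82/7)⁴ = 45212176/2401 falls short of 992007/7 but (82/7)⁵ ≈220587 reaches it, so n = 5.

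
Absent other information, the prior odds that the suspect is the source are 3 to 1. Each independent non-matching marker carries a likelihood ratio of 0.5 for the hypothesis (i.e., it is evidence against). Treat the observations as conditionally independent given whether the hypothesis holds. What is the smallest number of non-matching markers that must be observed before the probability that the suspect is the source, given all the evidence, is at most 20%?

4

Prior odds = 3.
Likelihood ratio per non-matching marker = 0.5.
Target odds: 0.2 ÷ 0.8 = 0.25.
Need 3 × 0.5ⁿ ≤ 0.25, i.e. 0.5ⁿ ≤ 1/12.
0.5³ = 0.125 is still above 1/12 but 0.5⁴ = 0.0625 is at or below it, so n = 4.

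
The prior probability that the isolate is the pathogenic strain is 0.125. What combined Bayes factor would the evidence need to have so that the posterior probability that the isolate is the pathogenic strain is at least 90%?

Prior odds = 0.125/0.875 = 1/7.
Target odds = 0.9/0.1 = 9.
Required Bayes factor = 9 ÷ (1/7) = 63.

63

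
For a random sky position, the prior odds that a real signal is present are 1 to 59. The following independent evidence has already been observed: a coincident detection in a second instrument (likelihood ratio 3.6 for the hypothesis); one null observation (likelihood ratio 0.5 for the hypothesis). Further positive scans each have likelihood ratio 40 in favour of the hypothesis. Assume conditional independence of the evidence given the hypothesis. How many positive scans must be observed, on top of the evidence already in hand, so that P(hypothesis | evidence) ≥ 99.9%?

Prior odds = 1/59.
Combined Bayes factor of the evidence already in hand = 3.6 × 0.5 = 1.8.
Odds after that evidence = (1/59) × 1.8 = 9/295.
Target odds = 0.999/0.001 = 999.
Need 40ⁿ ≥ 999 ÷ (9/295) = 32745.
40² = 1600 falls short of 32745 but 40³ = 64000 reaches it, so n = 3.

3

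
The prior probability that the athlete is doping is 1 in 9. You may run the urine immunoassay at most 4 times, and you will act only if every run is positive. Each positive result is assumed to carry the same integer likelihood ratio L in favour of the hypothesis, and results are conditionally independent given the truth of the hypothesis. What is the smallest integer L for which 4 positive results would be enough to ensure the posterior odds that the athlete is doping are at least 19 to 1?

Prior odds = (1/9)/(8/9) = 0.125.
Target odds = 19.
Need L⁴ ≥ 19 ÷ 0.125 = 152.
3⁴ = 81 < 152 ≤ 256 = 4⁴, so L = 4.

4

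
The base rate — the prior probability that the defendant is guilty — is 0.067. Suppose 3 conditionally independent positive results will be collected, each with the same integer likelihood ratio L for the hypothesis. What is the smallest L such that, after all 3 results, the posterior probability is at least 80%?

Prior odds = 0.067/0.933 = 67/933.
Target odds = 0.8/0.2 = 4.
Need L³ ≥ 4 ÷ (67/933) = 3732/67.
3³ = 27 < 3732/67 ≤ 64 = 4³, so L = 4.

4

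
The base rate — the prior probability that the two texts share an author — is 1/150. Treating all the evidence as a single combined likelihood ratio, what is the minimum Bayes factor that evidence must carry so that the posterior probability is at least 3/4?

447

Prior odds = (1/150)/(149/150) = 1/149.
Target odds = 0.75/0.25 = 3.
Required Bayes factor = 3 ÷ (1/149) = 447.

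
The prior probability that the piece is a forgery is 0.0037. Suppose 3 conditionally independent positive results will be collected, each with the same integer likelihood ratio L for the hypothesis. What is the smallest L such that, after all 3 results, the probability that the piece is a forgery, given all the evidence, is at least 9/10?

14

Prior odds = 0.0037/0.9963 = 37/9963.
Target odds = 0.9/0.1 = 9.
Need L³ ≥ 9 ÷ (37/9963) = 89667/37.
13³ = 2197 < 89667/37 ≤ 2744 = 14³, so L = 14.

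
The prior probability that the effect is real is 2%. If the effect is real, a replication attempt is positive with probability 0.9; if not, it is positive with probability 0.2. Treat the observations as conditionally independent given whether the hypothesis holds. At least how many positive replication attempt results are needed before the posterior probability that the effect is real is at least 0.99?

Prior odds: 0.02 ÷ 0.98 = 1/49.
Likelihood ratio of a positive = 0.9/0.2 = 4.5.
Target odds: 0.99 ÷ 0.01 = 99.
Require 4.5ⁿ ≥ 99 ÷ (1/49) = 4851.
4.5⁵ = 1845.28125 falls short of 4851 but 4.5⁶ = 8303.765625 reaches it, so n = 6.

6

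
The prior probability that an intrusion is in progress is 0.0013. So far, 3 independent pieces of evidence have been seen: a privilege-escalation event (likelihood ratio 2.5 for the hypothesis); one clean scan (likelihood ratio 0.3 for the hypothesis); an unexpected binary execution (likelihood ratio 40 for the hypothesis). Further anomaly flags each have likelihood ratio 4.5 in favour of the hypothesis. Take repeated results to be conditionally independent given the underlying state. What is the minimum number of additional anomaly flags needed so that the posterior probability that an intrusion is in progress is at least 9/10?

Prior odds = 0.0013/0.9987 = 13/9987.
Combined Bayes factor of the evidence already in hand = 2.5 × 0.3 × 40 = 30.
Odds after that evidence = (13/9987) × 30 = 130/3329.
Target odds = 0.9/0.1 = 9.
Need 4.5ⁿ ≥ 9 ÷ (130/3329) = 29961/130.
4.5³ = 91.125 falls short of 29961/130 but 4.5⁴ = 410.0625 reaches it, so n = 4.

4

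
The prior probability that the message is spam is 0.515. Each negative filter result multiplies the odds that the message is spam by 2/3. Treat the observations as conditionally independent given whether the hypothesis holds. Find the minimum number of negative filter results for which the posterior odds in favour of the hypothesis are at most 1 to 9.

Prior odds: 0.515 ÷ 0.485 = 103/97.
Likelihood ratio per negative filter result = 2/3.
Target odds = 1/9.
Require (2/3)ⁿ ≤ 1/9 ÷ (103/97) = 97/927.
(2/3)⁵ = 32/243 is still above 97/927 but (2/3)⁶ = 64/729 is at or below it, so n = 6.

6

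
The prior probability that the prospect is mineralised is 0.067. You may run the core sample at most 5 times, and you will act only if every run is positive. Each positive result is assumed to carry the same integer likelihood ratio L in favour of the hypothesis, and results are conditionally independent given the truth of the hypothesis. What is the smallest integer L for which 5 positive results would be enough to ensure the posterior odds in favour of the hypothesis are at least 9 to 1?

3

Prior odds = 0.067/0.933 = 67/933.
Target odds = 9.
Need L⁵ ≥ 9 ÷ (67/933) = 8397/67.
2⁵ = 32 < 8397/67 ≤ 243 = 3⁵, so L = 3.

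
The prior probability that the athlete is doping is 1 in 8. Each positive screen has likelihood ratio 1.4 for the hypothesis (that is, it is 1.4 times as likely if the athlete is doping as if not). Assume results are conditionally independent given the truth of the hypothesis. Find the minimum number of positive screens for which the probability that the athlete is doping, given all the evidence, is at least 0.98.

18

Prior odds: 0.125 ÷ 0.875 = 1/7.
Likelihood ratio per positive screen = 1.4.
Target posterior odds = 0.98/0.02 = 49.
Need (1/7) × 1.4ⁿ ≥ 49, i.e. 1.4ⁿ ≥ 343.
1.4¹⁷ ≈304.913 falls short of 343 but 1.4¹⁸ ≈426.879 reaches it, so n = 18.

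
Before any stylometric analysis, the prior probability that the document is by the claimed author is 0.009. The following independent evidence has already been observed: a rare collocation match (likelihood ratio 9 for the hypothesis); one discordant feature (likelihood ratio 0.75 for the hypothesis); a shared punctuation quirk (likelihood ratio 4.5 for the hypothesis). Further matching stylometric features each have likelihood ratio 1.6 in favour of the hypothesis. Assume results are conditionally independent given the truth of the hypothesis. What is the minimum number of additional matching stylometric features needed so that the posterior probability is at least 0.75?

6

Prior odds = 0.009/0.991 = 9/991.
Combined Bayes factor of the evidence already in hand = 9 × 0.75 × 4.5 = 30.375.
Odds after that evidence = (9/991) × 30.375 = 2187/7928.
Target odds = 0.75/0.25 = 3.
Need 1.6ⁿ ≥ 3 ÷ (2187/7928) = 7928/729.
1.6⁵ = 10.48576 falls short of 7928/729 but 1.6⁶ = 262144/15625 reaches it, so n = 6.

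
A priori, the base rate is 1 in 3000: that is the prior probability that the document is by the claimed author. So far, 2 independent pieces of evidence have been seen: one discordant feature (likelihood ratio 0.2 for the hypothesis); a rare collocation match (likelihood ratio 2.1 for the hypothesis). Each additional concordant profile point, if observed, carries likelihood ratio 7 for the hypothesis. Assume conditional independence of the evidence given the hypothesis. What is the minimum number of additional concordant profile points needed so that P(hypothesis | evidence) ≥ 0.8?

6

Prior odds = (1/3000)/(2999/3000) = 1/2999.
Combined Bayes factor of the evidence already in hand = 0.2 × 2.1 = 0.42.
Odds after that evidence = (1/2999) × 0.42 = 21/149950.
Target odds = 0.8/0.2 = 4.
Need 7ⁿ ≥ 4 ÷ (21/149950) = 599800/21.
7⁵ = 16807 falls short of 599800/21 but 7⁶ = 117649 reaches it, so n = 6.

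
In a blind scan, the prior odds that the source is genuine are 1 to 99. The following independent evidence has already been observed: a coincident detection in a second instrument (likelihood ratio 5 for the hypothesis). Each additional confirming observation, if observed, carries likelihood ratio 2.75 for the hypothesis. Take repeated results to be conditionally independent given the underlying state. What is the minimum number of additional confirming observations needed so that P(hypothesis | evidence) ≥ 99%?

8

Prior odds = 1/99.
Bayes factor of the evidence already in hand = 5.
Odds after that evidence = (1/99) × 5 = 5/99.
Target odds = 0.99/0.01 = 99.
Need 2.75ⁿ ≥ 99 ÷ (5/99) = 1960.2.
2.75⁷ = 19487171/16384 falls short of 1960.2 but 2.75⁸ = 214358881/65536 reaches it, so n = 8.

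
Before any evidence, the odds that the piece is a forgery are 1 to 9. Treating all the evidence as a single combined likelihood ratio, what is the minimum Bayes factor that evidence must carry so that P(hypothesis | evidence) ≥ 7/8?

63

Prior odds = 1/9.
Target odds = 0.875/0.125 = 7.
Required Bayes factor = 7 ÷ (1/9) = 63.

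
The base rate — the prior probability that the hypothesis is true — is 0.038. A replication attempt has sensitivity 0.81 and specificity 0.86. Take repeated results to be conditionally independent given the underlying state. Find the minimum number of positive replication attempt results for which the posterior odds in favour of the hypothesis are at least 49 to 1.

5

Prior odds: 0.038 ÷ 0.962 = 19/481.
False-positive rate = 1 − 0.86 = 0.14; likelihood ratio of a positive = 0.81/0.14 = 81/14.
Target odds = 49.
Require (81/14)ⁿ ≥ 49 ÷ (19/481) = 23569/19.
(81/14)⁴ = 43046721/38416 falls short of 23569/19 but (81/14)⁵ ≈6483.13 reaches it, so n = 5.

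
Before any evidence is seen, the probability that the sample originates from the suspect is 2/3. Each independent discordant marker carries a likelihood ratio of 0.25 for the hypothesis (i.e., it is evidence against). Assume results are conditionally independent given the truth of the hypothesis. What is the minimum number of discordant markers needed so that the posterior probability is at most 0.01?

Prior odds = (2/3)/(1/3) = 2.
Likelihood ratio per discordant marker = 0.25.
Target odds: 0.01 ÷ 0.99 = 1/99.
Need 2 × 0.25ⁿ ≤ 1/99, i.e. 0.25ⁿ ≤ 1/198.
0.25³ = 0.015625 is still above 1/198 but 0.25⁴ = 0.00390625 is at or below it, so n = 4.

4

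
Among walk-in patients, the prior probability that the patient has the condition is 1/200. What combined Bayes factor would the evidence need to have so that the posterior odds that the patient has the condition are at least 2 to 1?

Prior odds = 0.005/0.995 = 1/199.
Target odds = 2.
Required Bayes factor = 2 ÷ (1/199) = 398.

398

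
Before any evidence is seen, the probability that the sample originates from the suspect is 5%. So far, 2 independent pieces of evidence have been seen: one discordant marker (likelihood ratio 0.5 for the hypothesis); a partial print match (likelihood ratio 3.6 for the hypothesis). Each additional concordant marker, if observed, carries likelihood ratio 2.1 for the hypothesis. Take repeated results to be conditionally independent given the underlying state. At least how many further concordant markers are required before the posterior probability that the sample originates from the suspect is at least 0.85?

6

Prior odds = 0.05/0.95 = 1/19.
Combined Bayes factor of the evidence already in hand = 0.5 × 3.6 = 1.8.
Odds after that evidence = (1/19) × 1.8 = 9/95.
Target odds = 0.85/0.15 = 17/3.
Need 2.1ⁿ ≥ 17/3 ÷ (9/95) = 1615/27.
2.1⁵ = 4084101/100000 falls short of 1615/27 but 2.1⁶ = 85766121/1000000 reaches it, so n = 6.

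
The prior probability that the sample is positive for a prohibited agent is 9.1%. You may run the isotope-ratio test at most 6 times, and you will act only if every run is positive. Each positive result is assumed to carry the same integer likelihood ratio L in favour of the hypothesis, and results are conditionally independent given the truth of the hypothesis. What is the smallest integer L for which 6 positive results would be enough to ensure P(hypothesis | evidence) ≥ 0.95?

3

Prior odds = 0.091/0.909 = 91/909.
Target odds = 0.95/0.05 = 19.
Need L⁶ ≥ 19 ÷ (91/909) = 17271/91.
2⁶ = 64 < 17271/91 ≤ 729 = 3⁶, so L = 3.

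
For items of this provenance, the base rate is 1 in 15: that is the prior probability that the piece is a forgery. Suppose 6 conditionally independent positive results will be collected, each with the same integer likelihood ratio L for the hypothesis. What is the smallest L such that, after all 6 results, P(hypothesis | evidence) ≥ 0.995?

Prior odds = (1/15)/(14/15) = 1/14.
Target odds = 0.995/0.005 = 199.
Need L⁶ ≥ 199 ÷ (1/14) = 2786.
3⁶ = 729 < 2786 ≤ 4096 = 4⁶, so L = 4.

4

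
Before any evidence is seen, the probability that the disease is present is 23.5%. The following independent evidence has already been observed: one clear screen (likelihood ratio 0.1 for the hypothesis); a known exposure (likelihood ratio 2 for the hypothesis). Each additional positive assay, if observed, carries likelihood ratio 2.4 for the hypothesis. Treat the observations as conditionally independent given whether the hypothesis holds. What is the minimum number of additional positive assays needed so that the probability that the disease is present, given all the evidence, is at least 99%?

9

Prior odds = 0.235/0.765 = 47/153.
Combined Bayes factor of the evidence already in hand = 0.1 × 2 = 0.2.
Odds after that evidence = (47/153) × 0.2 = 47/765.
Target odds = 0.99/0.01 = 99.
Need 2.4ⁿ ≥ 99 ÷ (47/765) = 75735/47.
2.4⁸ = 429981696/390625 falls short of 75735/47 but 2.4⁹ ≈2641.81 reaches it, so n = 9.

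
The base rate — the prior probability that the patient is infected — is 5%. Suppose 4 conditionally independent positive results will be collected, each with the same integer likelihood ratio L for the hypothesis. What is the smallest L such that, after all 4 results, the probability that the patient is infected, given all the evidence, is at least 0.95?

5

Prior odds = 0.05/0.95 = 1/19.
Target odds = 0.95/0.05 = 19.
Need L⁴ ≥ 19 ÷ (1/19) = 361.
4⁴ = 256 < 361 ≤ 625 = 5⁴, so L = 5.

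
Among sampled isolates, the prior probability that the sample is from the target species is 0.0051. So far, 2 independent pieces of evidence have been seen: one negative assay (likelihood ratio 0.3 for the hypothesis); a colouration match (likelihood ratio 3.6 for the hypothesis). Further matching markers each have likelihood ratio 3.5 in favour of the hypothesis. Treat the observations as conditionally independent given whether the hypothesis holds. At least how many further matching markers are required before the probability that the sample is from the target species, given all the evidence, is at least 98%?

8

Prior odds = 0.0051/0.9949 = 51/9949.
Combined Bayes factor of the evidence already in hand = 0.3 × 3.6 = 1.08.
Odds after that evidence = (51/9949) × 1.08 = 1377/248725.
Target odds = 0.98/0.02 = 49.
Need 3.5ⁿ ≥ 49 ÷ (1377/248725) = 12187525/1377.
3.5⁷ = 823543/128 falls short of 12187525/1377 but 3.5⁸ = 5764801/256 reaches it, so n = 8.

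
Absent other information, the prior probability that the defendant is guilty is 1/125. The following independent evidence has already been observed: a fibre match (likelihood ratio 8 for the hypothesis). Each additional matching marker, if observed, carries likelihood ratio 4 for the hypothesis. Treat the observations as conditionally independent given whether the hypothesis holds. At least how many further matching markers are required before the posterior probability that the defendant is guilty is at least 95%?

Prior odds = 0.008/0.992 = 1/124.
Bayes factor of the evidence already in hand = 8.
Odds after that evidence = (1/124) × 8 = 2/31.
Target odds = 0.95/0.05 = 19.
Need 4ⁿ ≥ 19 ÷ (2/31) = 294.5.
4⁴ = 256 falls short of 294.5 but 4⁵ = 1024 reaches it, so n = 5.

5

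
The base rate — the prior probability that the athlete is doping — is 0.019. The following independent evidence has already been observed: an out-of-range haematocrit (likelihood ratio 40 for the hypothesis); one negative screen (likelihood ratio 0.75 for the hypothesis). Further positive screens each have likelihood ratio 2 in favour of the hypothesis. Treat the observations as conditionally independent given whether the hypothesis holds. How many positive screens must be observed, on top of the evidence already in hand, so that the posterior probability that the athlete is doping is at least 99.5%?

Prior odds = 0.019/0.981 = 19/981.
Combined Bayes factor of the evidence already in hand = 40 × 0.75 = 30.
Odds after that evidence = (19/981) × 30 = 190/327.
Target odds = 0.995/0.005 = 199.
Need 2ⁿ ≥ 199 ÷ (190/327) = 65073/190.
2⁸ = 256 falls short of 65073/190 but 2⁹ = 512 reaches it, so n = 9.

9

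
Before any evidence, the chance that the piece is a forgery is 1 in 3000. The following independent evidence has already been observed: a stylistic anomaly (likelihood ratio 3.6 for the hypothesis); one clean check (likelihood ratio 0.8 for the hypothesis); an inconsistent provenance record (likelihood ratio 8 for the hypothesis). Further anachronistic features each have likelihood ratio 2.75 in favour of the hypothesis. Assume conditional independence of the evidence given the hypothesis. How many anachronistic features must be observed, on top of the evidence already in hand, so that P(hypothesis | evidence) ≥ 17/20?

Prior odds = (1/3000)/(2999/3000) = 1/2999.
Combined Bayes factor of the evidence already in hand = 3.6 × 0.8 × 8 = 23.04.
Odds after that evidence = (1/2999) × 23.04 = 576/74975.
Target odds = 0.85/0.15 = 17/3.
Need 2.75ⁿ ≥ 17/3 ÷ (576/74975) = 1274575/1728.
2.75⁶ = 1771561/4096 falls short of 1274575/1728 but 2.75⁷ = 19487171/16384 reaches it, so n = 7.

7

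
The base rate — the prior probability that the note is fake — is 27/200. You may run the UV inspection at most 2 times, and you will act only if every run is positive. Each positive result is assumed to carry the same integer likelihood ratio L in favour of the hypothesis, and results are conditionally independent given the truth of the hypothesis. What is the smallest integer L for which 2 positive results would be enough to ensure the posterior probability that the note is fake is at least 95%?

Prior odds = 0.135/0.865 = 27/173.
Target odds = 0.95/0.05 = 19.
Need L² ≥ 19 ÷ (27/173) = 3287/27.
11² = 121 < 3287/27 ≤ 144 = 12², so L = 12.

12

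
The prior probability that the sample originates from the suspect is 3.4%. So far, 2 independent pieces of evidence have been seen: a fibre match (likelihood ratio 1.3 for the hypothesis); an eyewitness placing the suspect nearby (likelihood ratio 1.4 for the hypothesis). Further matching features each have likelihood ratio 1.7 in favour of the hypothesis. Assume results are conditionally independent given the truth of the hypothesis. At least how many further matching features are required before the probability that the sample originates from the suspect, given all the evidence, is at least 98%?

13

Prior odds = 0.034/0.966 = 17/483.
Combined Bayes factor of the evidence already in hand = 1.3 × 1.4 = 1.82.
Odds after that evidence = (17/483) × 1.82 = 221/3450.
Target odds = 0.98/0.02 = 49.
Need 1.7ⁿ ≥ 49 ÷ (221/3450) = 169050/221.
1.7¹² ≈582.622 falls short of 169050/221 but 1.7¹³ ≈990.458 reaches it, so n = 13.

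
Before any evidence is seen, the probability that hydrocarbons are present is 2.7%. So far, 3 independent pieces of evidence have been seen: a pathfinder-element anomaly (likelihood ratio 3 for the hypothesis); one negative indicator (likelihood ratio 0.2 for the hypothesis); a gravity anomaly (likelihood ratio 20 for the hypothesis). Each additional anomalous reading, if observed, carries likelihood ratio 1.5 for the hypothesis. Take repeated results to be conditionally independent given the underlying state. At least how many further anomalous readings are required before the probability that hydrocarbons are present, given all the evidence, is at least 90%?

9

Prior odds = 0.027/0.973 = 27/973.
Combined Bayes factor of the evidence already in hand = 3 × 0.2 × 20 = 12.
Odds after that evidence = (27/973) × 12 = 324/973.
Target odds = 0.9/0.1 = 9.
Need 1.5ⁿ ≥ 9 ÷ (324/973) = 973/36.
1.5⁸ = 25.62890625 falls short of 973/36 but 1.5⁹ = 19683/512 reaches it, so n = 9.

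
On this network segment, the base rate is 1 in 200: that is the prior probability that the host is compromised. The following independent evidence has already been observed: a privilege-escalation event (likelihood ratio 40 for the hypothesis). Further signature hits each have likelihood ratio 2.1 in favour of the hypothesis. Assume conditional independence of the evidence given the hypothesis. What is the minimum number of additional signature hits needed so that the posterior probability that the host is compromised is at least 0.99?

9

Prior odds = 0.005/0.995 = 1/199.
Bayes factor of the evidence already in hand = 40.
Odds after that evidence = (1/199) × 40 = 40/199.
Target odds = 0.99/0.01 = 99.
Need 2.1ⁿ ≥ 99 ÷ (40/199) = 492.525.
2.1⁸ ≈378.229 falls short of 492.525 but 2.1⁹ ≈794.28 reaches it, so n = 9.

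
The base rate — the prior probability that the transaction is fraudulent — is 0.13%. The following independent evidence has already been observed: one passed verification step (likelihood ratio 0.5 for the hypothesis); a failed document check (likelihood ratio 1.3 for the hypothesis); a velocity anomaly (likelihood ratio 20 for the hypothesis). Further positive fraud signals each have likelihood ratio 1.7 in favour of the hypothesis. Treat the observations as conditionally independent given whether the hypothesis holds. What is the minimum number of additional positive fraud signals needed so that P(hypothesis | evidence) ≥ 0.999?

21

Prior odds = 0.0013/0.9987 = 13/9987.
Combined Bayes factor of the evidence already in hand = 0.5 × 1.3 × 20 = 13.
Odds after that evidence = (13/9987) × 13 = 169/9987.
Target odds = 0.999/0.001 = 999.
Need 1.7ⁿ ≥ 999 ÷ (169/9987) = 9977013/169.
1.7²⁰ ≈40642.3 falls short of 9977013/169 but 1.7²¹ ≈69091.9 reaches it, so n = 21.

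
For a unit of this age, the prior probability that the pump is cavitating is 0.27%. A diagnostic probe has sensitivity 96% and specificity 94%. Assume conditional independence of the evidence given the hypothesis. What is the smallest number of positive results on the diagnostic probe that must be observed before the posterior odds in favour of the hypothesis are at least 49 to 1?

4

Prior odds = 0.0027/0.9973 = 27/9973.
False-positive rate = 1 − 0.94 = 0.06; likelihood ratio of a positive = 0.96/0.06 = 16.
Target odds = 49.
Need (27/9973) × 16ⁿ ≥ 49, i.e. 16ⁿ ≥ 488677/27.
16³ = 4096 falls short of 488677/27 but 16⁴ = 65536 reaches it, so n = 4.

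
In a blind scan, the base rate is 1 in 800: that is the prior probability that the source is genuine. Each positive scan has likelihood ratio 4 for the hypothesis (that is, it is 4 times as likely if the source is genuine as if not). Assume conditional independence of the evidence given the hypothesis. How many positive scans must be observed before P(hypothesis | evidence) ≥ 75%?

6

Prior odds = 0.00125/0.99875 = 1/799.
Likelihood ratio per positive scan = 4.
Target odds: 0.75 ÷ 0.25 = 3.
Require 4ⁿ ≥ 3 ÷ (1/799) = 2397.
4⁵ = 1024 falls short of 2397 but 4⁶ = 4096 reaches it, so n = 6.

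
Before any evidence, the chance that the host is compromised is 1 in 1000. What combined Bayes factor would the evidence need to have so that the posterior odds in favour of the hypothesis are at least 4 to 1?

3996

Prior odds = 0.001/0.999 = 1/999.
Target odds = 4.
Required Bayes factor = 4 ÷ (1/999) = 3996.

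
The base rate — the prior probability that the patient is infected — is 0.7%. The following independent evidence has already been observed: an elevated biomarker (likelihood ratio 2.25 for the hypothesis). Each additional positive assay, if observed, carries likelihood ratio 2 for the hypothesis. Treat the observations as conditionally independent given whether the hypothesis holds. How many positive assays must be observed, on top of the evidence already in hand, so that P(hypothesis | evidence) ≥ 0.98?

Prior odds = 0.007/0.993 = 7/993.
Bayes factor of the evidence already in hand = 2.25.
Odds after that evidence = (7/993) × 2.25 = 21/1324.
Target odds = 0.98/0.02 = 49.
Need 2ⁿ ≥ 49 ÷ (21/1324) = 9268/3.
2¹¹ = 2048 falls short of 9268/3 but 2¹² = 4096 reaches it, so n = 12.

12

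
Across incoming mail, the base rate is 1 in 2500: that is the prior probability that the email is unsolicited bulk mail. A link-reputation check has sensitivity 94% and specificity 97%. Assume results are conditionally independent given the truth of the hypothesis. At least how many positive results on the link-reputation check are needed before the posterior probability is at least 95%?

Prior odds: 0.0004 ÷ 0.9996 = 1/2499.
False-positive rate = 1 − 0.97 = 0.03; likelihood ratio of a positive = 0.94/0.03 = 94/3.
Target posterior odds = 0.95/0.05 = 19.
Need (1/2499) × (94/3)ⁿ ≥ 19, i.e. (94/3)ⁿ ≥ 47481.
(94/3)³ = 830584/27 falls short of 47481 but (94/3)⁴ = 78074896/81 reaches it, so n = 4.

4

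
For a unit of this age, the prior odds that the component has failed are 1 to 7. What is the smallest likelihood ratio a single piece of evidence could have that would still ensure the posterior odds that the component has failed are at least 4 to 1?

28

Prior odds = 1/7.
Target odds = 4.
Required Bayes factor = 4 ÷ (1/7) = 28.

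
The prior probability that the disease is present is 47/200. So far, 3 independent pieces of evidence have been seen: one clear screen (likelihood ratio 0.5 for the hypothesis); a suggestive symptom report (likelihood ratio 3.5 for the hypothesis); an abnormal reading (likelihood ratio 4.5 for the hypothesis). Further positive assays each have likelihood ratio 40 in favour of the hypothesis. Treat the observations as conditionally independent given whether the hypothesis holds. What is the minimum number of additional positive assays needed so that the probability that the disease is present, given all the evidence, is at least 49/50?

Prior odds = 0.235/0.765 = 47/153.
Combined Bayes factor of the evidence already in hand = 0.5 × 3.5 × 4.5 = 7.875.
Odds after that evidence = (47/153) × 7.875 = 329/136.
Target odds = 0.98/0.02 = 49.
Need 40ⁿ ≥ 49 ÷ (329/136) = 952/47.
40¹ = 40, which meets the required 952/47; so n = 1.

1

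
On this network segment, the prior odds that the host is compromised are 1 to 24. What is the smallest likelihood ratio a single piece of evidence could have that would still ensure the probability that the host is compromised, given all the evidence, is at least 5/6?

120

Prior odds = 1/24.
Target odds = (5/6)/(1/6) = 5.
Required Bayes factor = 5 ÷ (1/24) = 120.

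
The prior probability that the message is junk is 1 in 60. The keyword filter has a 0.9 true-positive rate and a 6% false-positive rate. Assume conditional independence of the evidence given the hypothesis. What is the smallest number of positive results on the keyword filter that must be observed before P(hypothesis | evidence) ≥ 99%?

4

Prior odds: (1/60) ÷ (59/60) = 1/59.
Likelihood ratio of a positive result = 0.9/0.06 = 15.
Target posterior odds = 0.99/0.01 = 99.
Require 15ⁿ ≥ 99 ÷ (1/59) = 5841.
15³ = 3375 falls short of 5841 but 15⁴ = 50625 reaches it, so n = 4.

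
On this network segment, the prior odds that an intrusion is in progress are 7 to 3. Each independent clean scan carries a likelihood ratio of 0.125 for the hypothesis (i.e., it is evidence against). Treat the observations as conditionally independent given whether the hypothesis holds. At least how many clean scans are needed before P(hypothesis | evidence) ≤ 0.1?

2

Prior odds = 7/3.
Likelihood ratio per clean scan = 0.125.
Target odds: 0.1 ÷ 0.9 = 1/9.
Need (7/3) × 0.125ⁿ ≤ 1/9, i.e. 0.125ⁿ ≤ 1/21.
0.125¹ = 0.125 is still above 1/21 but 0.125² = 0.015625 is at or below it, so n = 2.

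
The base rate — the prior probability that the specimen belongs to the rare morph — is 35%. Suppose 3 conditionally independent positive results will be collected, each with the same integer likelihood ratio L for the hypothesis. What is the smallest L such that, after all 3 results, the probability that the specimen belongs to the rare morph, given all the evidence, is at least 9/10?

3

Prior odds = 0.35/0.65 = 7/13.
Target odds = 0.9/0.1 = 9.
Need L³ ≥ 9 ÷ (7/13) = 117/7.
2³ = 8 < 117/7 ≤ 27 = 3³, so L = 3.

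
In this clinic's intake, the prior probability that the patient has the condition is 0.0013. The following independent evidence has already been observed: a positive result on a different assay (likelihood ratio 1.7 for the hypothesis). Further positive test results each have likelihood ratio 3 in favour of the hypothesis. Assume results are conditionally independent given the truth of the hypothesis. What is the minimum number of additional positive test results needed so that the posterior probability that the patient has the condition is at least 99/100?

10

Prior odds = 0.0013/0.9987 = 13/9987.
Bayes factor of the evidence already in hand = 1.7.
Odds after that evidence = (13/9987) × 1.7 = 221/99870.
Target odds = 0.99/0.01 = 99.
Need 3ⁿ ≥ 99 ÷ (221/99870) = 9887130/221.
3⁹ = 19683 falls short of 9887130/221 but 3¹⁰ = 59049 reaches it, so n = 10.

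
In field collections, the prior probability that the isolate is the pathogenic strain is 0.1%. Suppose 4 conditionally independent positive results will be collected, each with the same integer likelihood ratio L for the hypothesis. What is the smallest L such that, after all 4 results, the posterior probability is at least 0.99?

Prior odds = 0.001/0.999 = 1/999.
Target odds = 0.99/0.01 = 99.
Need L⁴ ≥ 99 ÷ (1/999) = 98901.
17⁴ = 83521 < 98901 ≤ 104976 = 18⁴, so L = 18.

18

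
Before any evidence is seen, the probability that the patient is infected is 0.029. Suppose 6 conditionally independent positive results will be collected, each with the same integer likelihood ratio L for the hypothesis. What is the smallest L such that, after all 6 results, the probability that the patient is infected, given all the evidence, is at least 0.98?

4

Prior odds = 0.029/0.971 = 29/971.
Target odds = 0.98/0.02 = 49.
Need L⁶ ≥ 49 ÷ (29/971) = 47579/29.
3⁶ = 729 < 47579/29 ≤ 4096 = 4⁶, so L = 4.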